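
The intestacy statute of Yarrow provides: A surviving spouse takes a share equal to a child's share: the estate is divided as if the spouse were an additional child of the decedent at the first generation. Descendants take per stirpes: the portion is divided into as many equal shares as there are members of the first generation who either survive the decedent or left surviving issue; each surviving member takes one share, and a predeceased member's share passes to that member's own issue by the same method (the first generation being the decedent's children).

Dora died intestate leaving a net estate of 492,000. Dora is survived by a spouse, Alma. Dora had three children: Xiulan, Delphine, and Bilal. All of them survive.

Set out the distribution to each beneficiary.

The spouse counts as an additional share at the children's level, so there are 4 primary shares of 123,000. Alma takes one such share (123,000).
The children's combined portion (369,000) is divided into 3 shares of 123,000: Xiulan, Delphine, and Bilal each take 123,000.

Alma: 123,000; Xiulan: 123,000; Delphine: 123,000; Bilal: 123,000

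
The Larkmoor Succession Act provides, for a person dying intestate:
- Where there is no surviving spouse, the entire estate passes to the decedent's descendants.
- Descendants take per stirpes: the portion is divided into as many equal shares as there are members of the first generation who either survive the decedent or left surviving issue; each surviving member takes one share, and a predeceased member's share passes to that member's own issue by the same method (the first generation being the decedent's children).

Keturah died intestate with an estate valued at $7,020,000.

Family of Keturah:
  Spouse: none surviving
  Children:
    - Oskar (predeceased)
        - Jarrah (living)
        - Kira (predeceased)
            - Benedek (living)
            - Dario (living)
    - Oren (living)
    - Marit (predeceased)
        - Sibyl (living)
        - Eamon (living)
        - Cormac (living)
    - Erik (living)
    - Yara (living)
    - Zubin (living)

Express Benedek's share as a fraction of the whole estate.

Benedek receives 1/24 of the estate.

The entire $7,020,000 passes to the descendants.
That amount ($7,020,000) is divided into 6 shares of $1,170,000: Oren, Erik, Yara, and Zubin each take $1,170,000; Oskar's $1,170,000 share passes to Oskar's issue; Marit's $1,170,000 share passes to Marit's issue.
Oskar's share ($1,170,000) is divided into 2 shares of $585,000: Jarrah takes $585,000; Kira's $585,000 share passes to Kira's issue.
Kira's share ($585,000) is divided into 2 shares of $292,500: Benedek and Dario each take $292,500.
Marit's share ($1,170,000) is divided into 3 shares of $390,000: Sibyl, Eamon, and Cormac each take $390,000.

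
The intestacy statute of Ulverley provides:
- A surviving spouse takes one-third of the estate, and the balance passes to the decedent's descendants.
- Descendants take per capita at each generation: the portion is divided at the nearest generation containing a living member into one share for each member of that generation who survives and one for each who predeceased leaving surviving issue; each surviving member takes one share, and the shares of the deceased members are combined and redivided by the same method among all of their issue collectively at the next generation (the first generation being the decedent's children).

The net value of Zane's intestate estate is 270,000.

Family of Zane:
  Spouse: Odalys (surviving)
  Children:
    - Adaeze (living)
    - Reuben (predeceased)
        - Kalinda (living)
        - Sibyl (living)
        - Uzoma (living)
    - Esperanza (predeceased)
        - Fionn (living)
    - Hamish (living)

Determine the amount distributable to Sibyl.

Sibyl receives 22,500.

Odalys takes one-third of 270,000 = 90,000. The remaining 180,000 passes to the descendants.
The descendants' portion (180,000) is divided at the children's generation into 4 shares of 45,000. Adaeze and Hamish each take 45,000. The 2 shares of the deceased (Reuben and Esperanza) are combined into a pool of 90,000.
That pool (90,000) is divided at the grandchildren's generation equally among Kalinda, Sibyl, Uzoma, and Fionn: 22,500 each.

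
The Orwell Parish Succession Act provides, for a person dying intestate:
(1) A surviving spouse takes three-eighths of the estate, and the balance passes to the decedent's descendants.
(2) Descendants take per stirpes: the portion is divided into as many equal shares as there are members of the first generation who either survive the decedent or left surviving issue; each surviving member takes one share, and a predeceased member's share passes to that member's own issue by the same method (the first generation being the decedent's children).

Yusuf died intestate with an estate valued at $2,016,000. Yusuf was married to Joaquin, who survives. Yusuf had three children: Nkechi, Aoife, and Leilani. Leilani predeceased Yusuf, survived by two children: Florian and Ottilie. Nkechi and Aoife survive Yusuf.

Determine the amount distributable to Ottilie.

Joaquin takes three-eighths of $2,016,000 = $756,000. The remaining $1,260,000 passes to the descendants.
The descendants' portion ($1,260,000) is divided into 3 shares of $420,000: Nkechi and Aoife each take $420,000; Leilani's $420,000 share passes to Leilani's issue.
Leilani's share ($420,000) is divided into 2 shares of $210,000: Florian and Ottilie each take $210,000.

Ottilie receives $210,000.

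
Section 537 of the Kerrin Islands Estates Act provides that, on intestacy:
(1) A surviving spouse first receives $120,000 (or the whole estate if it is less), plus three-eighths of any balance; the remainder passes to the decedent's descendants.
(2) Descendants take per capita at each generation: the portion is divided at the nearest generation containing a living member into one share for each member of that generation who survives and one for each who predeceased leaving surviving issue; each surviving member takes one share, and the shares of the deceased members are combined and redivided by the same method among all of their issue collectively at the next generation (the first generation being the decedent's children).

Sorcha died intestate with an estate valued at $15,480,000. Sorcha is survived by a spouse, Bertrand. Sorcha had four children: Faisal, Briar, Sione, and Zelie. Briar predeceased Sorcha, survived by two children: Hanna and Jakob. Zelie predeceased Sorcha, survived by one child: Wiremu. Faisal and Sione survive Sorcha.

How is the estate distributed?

Bertrand first takes $120,000, leaving a balance of $15,360,000. Bertrand then takes three-eighths of the balance ($5,760,000), for a total of $5,880,000. The remaining $9,600,000 passes to the descendants.
The descendants' portion ($9,600,000) is divided at the children's generation into 4 shares of $2,400,000. Faisal and Sione each take $2,400,000. The 2 shares of the deceased (Briar and Zelie) are combined into a pool of $4,800,000.
That pool ($4,800,000) is divided at the grandchildren's generation equally among Hanna, Jakob, and Wiremu: $1,600,000 each.

Bertrand: $5,880,000; Faisal: $2,400,000; Hanna: $1,600,000; Jakob: $1,600,000; Sione: $2,400,000; Wiremu: $1,600,000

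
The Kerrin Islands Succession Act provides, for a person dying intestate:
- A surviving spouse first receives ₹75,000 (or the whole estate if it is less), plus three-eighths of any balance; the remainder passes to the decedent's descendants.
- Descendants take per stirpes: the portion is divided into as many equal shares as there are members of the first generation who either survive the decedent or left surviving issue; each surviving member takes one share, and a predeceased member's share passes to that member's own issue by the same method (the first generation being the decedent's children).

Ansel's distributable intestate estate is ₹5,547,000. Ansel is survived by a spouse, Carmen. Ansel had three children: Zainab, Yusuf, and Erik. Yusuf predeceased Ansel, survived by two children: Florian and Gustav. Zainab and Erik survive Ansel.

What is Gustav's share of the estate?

Gustav receives ₹570,000.

Carmen first takes ₹75,000, leaving a balance of ₹5,472,000. Carmen then takes three-eighths of the balance (₹2,052,000), for a total of ₹2,127,000. The remaining ₹3,420,000 passes to the descendants.
The descendants' portion (₹3,420,000) is divided into 3 shares of ₹1,140,000: Zainab and Erik each take ₹1,140,000; Yusuf's ₹1,140,000 share passes to Yusuf's issue.
Yusuf's share (₹1,140,000) is divided into 2 shares of ₹570,000: Florian and Gustav each take ₹570,000.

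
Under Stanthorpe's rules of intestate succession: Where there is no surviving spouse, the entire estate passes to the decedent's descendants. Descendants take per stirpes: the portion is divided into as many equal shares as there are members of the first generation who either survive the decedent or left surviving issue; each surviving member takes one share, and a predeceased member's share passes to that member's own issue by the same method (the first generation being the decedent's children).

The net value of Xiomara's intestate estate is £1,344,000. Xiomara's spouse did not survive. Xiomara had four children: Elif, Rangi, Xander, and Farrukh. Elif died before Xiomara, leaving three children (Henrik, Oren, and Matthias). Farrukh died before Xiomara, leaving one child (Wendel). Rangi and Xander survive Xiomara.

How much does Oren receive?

Oren receives £112,000.

The entire £1,344,000 passes to the descendants.
That amount (£1,344,000) is divided into 4 shares of £336,000: Rangi and Xander each take £336,000; Elif's £336,000 share passes to Elif's issue; Farrukh's £336,000 share passes to Farrukh's issue.
Elif's share (£336,000) is divided into 3 shares of £112,000: Henrik, Oren, and Matthias each take £112,000.
Farrukh's share (£336,000) passes entirely to Wendel.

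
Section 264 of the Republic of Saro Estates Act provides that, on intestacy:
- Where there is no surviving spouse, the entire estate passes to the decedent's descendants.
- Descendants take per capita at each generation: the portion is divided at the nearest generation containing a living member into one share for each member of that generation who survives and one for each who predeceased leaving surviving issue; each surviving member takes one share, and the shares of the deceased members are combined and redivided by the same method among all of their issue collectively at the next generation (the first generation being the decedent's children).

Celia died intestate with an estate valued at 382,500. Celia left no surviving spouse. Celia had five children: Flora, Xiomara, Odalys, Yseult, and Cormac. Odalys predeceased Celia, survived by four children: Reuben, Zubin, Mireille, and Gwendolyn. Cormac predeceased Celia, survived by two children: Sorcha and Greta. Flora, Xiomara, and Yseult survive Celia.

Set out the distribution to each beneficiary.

The entire 382,500 passes to the descendants.
That amount (382,500) is divided at the children's generation into 5 shares of 76,500. Flora, Xiomara, and Yseult each take 76,500. The 2 shares of the deceased (Odalys and Cormac) are combined into a pool of 153,000.
That pool (153,000) is divided at the grandchildren's generation equally among Reuben, Zubin, Mireille, Gwendolyn, Sorcha, and Greta: 25,500 each.

Flora: 76,500; Xiomara: 76,500; Reuben: 25,500; Zubin: 25,500; Mireille: 25,500; Gwendolyn: 25,500; Yseult: 76,500; Sorcha: 25,500; Greta: 25,500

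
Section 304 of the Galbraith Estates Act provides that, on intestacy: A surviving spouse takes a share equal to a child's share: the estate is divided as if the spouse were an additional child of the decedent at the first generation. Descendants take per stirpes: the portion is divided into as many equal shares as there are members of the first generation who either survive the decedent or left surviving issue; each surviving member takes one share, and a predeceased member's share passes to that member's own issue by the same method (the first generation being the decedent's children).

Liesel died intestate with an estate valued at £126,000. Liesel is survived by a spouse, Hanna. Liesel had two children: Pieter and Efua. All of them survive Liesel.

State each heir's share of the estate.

The spouse counts as an additional share at the children's level, so there are 3 primary shares of £42,000. Hanna takes one such share (£42,000).
The children's combined portion (£84,000) is divided into 2 shares of £42,000: Pieter and Efua each take £42,000.

Hanna: £42,000; Pieter: £42,000; Efua: £42,000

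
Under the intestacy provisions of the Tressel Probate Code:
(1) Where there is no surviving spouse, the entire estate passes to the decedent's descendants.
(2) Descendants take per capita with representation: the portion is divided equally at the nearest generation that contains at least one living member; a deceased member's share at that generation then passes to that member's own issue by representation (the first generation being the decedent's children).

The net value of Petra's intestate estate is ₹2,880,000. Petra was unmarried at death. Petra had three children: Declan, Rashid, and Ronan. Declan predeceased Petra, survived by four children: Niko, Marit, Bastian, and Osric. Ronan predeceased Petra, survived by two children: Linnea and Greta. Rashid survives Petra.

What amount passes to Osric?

The entire ₹2,880,000 passes to the descendants.
That amount (₹2,880,000) is divided into 3 shares of ₹960,000: Rashid takes ₹960,000; Declan's ₹960,000 share passes to Declan's issue; Ronan's ₹960,000 share passes to Ronan's issue.
Declan's share (₹960,000) is divided into 4 shares of ₹240,000: Niko, Marit, Bastian, and Osric each take ₹240,000.
Ronan's share (₹960,000) is divided into 2 shares of ₹480,000: Linnea and Greta each take ₹480,000.

Osric receives ₹240,000.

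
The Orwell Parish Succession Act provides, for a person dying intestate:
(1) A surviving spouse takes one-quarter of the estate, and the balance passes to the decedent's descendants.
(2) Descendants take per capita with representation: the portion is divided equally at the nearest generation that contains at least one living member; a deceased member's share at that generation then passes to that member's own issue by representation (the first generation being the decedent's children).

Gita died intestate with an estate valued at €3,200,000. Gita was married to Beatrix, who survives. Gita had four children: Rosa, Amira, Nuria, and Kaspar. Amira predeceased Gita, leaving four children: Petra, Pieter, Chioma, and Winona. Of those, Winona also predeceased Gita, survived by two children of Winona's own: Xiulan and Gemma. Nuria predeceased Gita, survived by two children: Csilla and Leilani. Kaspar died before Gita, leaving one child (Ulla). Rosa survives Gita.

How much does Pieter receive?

Beatrix takes one-quarter of €3,200,000 = €800,000. The remaining €2,400,000 passes to the descendants.
The descendants' portion (€2,400,000) is divided into 4 shares of €600,000: Rosa takes €600,000; Amira's €600,000 share passes to Amira's issue; Nuria's €600,000 share passes to Nuria's issue; Kaspar's €600,000 share passes to Kaspar's issue.
Amira's share (€600,000) is divided into 4 shares of €150,000: Petra, Pieter, and Chioma each take €150,000; Winona's €150,000 share passes to Winona's issue.
Winona's share (€150,000) is divided into 2 shares of €75,000: Xiulan and Gemma each take €75,000.
Nuria's share (€600,000) is divided into 2 shares of €300,000: Csilla and Leilani each take €300,000.
Kaspar's share (€600,000) passes entirely to Ulla.

Pieter receives €150,000.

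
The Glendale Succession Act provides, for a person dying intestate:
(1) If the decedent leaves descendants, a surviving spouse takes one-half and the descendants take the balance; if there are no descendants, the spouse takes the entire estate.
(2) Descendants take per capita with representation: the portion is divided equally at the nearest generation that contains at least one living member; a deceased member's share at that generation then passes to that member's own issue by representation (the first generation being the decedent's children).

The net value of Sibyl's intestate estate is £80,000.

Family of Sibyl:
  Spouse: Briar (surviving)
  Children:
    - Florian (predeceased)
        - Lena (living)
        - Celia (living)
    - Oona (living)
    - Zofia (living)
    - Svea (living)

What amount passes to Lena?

Lena receives £5,000.

Briar takes one-half of £80,000 = £40,000. The remaining £40,000 passes to the descendants.
The descendants' portion (£40,000) is divided into 4 shares of £10,000: Oona, Zofia, and Svea each take £10,000; Florian's £10,000 share passes to Florian's issue.
Florian's share (£10,000) is divided into 2 shares of £5,000: Lena and Celia each take £5,000.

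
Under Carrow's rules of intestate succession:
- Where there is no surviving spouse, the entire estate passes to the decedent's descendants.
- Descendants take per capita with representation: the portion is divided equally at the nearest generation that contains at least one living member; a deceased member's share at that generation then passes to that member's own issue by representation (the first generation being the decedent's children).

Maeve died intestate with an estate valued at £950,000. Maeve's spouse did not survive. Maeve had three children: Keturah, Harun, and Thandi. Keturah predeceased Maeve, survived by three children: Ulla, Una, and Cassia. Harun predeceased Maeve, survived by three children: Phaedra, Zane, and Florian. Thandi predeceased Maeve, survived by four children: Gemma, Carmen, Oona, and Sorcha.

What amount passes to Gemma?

Gemma receives £95,000.

The entire £950,000 passes to the descendants.
No child survives, so the initial division is made at the grandchildren's generation.
That amount (£950,000) is divided into 10 shares of £95,000: Ulla, Una, Cassia, Phaedra, Zane, Florian, Gemma, Carmen, Oona, and Sorcha each take £95,000.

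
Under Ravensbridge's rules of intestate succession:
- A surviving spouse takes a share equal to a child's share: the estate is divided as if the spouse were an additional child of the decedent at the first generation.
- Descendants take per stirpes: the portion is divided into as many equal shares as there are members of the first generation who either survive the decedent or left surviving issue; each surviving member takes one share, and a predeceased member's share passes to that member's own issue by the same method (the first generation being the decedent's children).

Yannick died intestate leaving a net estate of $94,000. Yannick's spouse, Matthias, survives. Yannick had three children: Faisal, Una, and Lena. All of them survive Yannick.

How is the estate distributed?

The spouse counts as an additional share at the children's level, so there are 4 primary shares of $23,500. Matthias takes one such share ($23,500).
The children's combined portion ($70,500) is divided into 3 shares of $23,500: Faisal, Una, and Lena each take $23,500.

Matthias: $23,500; Faisal: $23,500; Una: $23,500; Lena: $23,500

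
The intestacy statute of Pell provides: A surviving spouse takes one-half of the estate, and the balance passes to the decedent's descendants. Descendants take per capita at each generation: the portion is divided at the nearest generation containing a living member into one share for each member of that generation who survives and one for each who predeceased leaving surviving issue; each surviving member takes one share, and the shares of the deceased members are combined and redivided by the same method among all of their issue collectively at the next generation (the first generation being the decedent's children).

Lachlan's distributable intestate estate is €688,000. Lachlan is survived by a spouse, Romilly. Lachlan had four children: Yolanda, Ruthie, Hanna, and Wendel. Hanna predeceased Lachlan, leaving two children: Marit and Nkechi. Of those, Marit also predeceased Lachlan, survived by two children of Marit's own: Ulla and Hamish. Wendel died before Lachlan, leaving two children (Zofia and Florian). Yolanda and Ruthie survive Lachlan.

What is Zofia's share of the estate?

Romilly takes one-half of €688,000 = €344,000. The remaining €344,000 passes to the descendants.
The descendants' portion (€344,000) is divided at the children's generation into 4 shares of €86,000. Yolanda and Ruthie each take €86,000. The 2 shares of the deceased (Hanna and Wendel) are combined into a pool of €172,000.
That pool (€172,000) is divided at the grandchildren's generation into 4 shares of €43,000. Nkechi, Zofia, and Florian each take €43,000. The remaining share for the deceased Marit (€43,000) is carried to the next generation.
That pool (€43,000) is divided at the great-grandchildren's generation equally among Ulla and Hamish: €21,500 each.

Zofia receives €43,000.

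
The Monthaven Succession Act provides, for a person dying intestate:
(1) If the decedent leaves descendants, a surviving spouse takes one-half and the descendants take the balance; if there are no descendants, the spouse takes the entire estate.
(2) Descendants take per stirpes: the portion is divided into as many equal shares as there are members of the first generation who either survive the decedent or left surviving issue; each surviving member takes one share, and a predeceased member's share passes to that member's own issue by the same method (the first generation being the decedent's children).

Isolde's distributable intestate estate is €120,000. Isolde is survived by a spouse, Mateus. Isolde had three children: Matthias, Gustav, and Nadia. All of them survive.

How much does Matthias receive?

Mateus takes one-half of €120,000 = €60,000. The remaining €60,000 passes to the descendants.
The descendants' portion (€60,000) is divided into 3 shares of €20,000: Matthias, Gustav, and Nadia each take €20,000.

Matthias receives €20,000.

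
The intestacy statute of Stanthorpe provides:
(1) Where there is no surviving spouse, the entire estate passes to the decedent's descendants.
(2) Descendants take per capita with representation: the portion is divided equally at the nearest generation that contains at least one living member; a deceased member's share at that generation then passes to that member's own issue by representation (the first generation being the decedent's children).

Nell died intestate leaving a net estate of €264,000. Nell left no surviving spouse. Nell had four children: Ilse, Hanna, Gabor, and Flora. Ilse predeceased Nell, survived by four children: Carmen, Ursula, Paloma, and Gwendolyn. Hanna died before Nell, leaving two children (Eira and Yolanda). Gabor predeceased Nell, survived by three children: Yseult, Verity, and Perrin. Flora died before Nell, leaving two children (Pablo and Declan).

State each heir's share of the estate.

Carmen: €24,000; Ursula: €24,000; Paloma: €24,000; Gwendolyn: €24,000; Eira: €24,000; Yolanda: €24,000; Yseult: €24,000; Verity: €24,000; Perrin: €24,000; Pablo: €24,000; Declan: €24,000

The entire €264,000 passes to the descendants.
No child survives, so the initial division is made at the grandchildren's generation.
That amount (€264,000) is divided into 11 shares of €24,000: Carmen, Ursula, Paloma, Gwendolyn, Eira, Yolanda, Yseult, Verity, Perrin, Pablo, and Declan each take €24,000.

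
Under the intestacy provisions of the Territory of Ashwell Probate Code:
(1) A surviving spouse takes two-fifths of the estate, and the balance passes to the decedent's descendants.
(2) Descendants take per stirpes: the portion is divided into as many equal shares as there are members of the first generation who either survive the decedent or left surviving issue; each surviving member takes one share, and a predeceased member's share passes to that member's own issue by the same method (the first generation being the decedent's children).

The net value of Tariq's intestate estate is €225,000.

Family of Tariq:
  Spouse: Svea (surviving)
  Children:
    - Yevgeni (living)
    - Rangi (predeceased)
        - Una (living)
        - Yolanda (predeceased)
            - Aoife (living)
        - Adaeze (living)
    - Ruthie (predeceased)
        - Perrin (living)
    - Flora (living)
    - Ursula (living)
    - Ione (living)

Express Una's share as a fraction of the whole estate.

Svea takes two-fifths of €225,000 = €90,000. The remaining €135,000 passes to the descendants.
The descendants' portion (€135,000) is divided into 6 shares of €22,500: Yevgeni, Flora, Ursula, and Ione each take €22,500; Rangi's €22,500 share passes to Rangi's issue; Ruthie's €22,500 share passes to Ruthie's issue.
Rangi's share (€22,500) is divided into 3 shares of €7,500: Una and Adaeze each take €7,500; Yolanda's €7,500 share passes to Yolanda's issue.
Yolanda's share (€7,500) passes entirely to Aoife.
Ruthie's share (€22,500) passes entirely to Perrin.

Una receives 1/30 of the estate.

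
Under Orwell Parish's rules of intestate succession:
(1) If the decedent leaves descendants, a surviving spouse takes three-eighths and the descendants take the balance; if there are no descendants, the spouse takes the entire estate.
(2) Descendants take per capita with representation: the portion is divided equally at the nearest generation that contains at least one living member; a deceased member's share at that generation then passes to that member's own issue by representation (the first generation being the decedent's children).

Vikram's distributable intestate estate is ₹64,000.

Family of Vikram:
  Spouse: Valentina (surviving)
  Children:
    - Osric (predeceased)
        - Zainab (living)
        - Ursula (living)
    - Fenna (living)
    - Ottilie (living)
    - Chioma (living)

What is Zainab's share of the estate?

Zainab receives ₹5,000.

Valentina takes three-eighths of ₹64,000 = ₹24,000. The remaining ₹40,000 passes to the descendants.
The descendants' portion (₹40,000) is divided into 4 shares of ₹10,000: Fenna, Ottilie, and Chioma each take ₹10,000; Osric's ₹10,000 share passes to Osric's issue.
Osric's share (₹10,000) is divided into 2 shares of ₹5,000: Zainab and Ursula each take ₹5,000.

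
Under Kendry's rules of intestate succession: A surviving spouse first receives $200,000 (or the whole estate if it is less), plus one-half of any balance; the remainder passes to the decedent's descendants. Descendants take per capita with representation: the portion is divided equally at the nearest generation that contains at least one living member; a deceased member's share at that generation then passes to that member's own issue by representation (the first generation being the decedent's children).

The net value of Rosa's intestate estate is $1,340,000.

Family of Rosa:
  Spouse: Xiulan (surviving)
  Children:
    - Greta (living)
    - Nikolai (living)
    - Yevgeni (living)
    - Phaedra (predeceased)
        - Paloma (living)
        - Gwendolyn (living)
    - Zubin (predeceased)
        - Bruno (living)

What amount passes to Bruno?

Bruno receives $114,000.

Xiulan first takes $200,000, leaving a balance of $1,140,000. Xiulan then takes one-half of the balance ($570,000), for a total of $770,000. The remaining $570,000 passes to the descendants.
The descendants' portion ($570,000) is divided into 5 shares of $114,000: Greta, Nikolai, and Yevgeni each take $114,000; Phaedra's $114,000 share passes to Phaedra's issue; Zubin's $114,000 share passes to Zubin's issue.
Phaedra's share ($114,000) is divided into 2 shares of $57,000: Paloma and Gwendolyn each take $57,000.
Zubin's share ($114,000) passes entirely to Bruno.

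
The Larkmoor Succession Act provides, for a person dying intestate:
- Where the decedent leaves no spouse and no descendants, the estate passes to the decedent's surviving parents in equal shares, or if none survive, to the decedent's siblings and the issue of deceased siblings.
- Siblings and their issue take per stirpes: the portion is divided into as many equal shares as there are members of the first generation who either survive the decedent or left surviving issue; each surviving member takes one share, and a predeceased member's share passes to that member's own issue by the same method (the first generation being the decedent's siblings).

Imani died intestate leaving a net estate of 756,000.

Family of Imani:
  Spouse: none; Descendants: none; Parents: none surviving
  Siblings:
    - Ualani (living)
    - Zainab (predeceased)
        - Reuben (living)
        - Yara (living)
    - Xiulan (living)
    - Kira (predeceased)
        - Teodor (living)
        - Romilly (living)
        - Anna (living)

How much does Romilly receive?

Romilly receives 63,000.

The entire 756,000 passes to the siblings and their issue.
That amount (756,000) is divided into 4 shares of 189,000: Ualani and Xiulan each take 189,000; Zainab's 189,000 share passes to Zainab's issue; Kira's 189,000 share passes to Kira's issue.
Zainab's share (189,000) is divided into 2 shares of 94,500: Reuben and Yara each take 94,500.
Kira's share (189,000) is divided into 3 shares of 63,000: Teodor, Romilly, and Anna each take 63,000.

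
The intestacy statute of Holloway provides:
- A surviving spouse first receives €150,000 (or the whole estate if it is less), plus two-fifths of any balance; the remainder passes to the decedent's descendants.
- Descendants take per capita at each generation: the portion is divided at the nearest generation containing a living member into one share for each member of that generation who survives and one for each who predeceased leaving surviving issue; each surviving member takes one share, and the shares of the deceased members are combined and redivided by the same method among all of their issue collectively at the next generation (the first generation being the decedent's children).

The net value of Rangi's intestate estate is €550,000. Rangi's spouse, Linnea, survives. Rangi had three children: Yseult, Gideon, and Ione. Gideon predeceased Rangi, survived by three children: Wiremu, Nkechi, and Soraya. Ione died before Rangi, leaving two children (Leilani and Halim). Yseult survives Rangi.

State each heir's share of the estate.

Linnea first takes €150,000, leaving a balance of €400,000. Linnea then takes two-fifths of the balance (€160,000), for a total of €310,000. The remaining €240,000 passes to the descendants.
The descendants' portion (€240,000) is divided at the children's generation into 3 shares of €80,000. Yseult takes €80,000. The 2 shares of the deceased (Gideon and Ione) are combined into a pool of €160,000.
That pool (€160,000) is divided at the grandchildren's generation equally among Wiremu, Nkechi, Soraya, Leilani, and Halim: €32,000 each.

Linnea: €310,000; Yseult: €80,000; Wiremu: €32,000; Nkechi: €32,000; Soraya: €32,000; Leilani: €32,000; Halim: €32,000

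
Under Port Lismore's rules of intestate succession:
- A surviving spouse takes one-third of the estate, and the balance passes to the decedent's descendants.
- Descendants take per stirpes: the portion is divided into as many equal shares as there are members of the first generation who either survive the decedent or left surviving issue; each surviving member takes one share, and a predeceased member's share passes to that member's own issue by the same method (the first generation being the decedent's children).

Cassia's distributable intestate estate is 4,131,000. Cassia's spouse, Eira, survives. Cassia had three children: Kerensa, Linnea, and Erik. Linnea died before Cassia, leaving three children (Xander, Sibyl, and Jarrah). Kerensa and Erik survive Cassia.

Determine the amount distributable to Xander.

Eira takes one-third of 4,131,000 = 1,377,000. The remaining 2,754,000 passes to the descendants.
The descendants' portion (2,754,000) is divided into 3 shares of 918,000: Kerensa and Erik each take 918,000; Linnea's 918,000 share passes to Linnea's issue.
Linnea's share (918,000) is divided into 3 shares of 306,000: Xander, Sibyl, and Jarrah each take 306,000.

Xander receives 306,000.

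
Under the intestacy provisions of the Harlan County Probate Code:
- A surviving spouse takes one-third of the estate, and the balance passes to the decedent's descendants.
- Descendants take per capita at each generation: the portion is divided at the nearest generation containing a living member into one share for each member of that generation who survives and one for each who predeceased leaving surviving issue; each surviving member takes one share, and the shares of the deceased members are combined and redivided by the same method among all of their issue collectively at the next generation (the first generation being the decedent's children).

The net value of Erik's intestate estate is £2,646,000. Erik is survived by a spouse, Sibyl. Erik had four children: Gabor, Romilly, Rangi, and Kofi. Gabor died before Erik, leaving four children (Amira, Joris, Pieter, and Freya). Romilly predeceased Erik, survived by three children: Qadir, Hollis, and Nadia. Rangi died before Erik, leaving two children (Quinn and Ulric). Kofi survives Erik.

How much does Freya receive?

Freya receives £147,000.

Sibyl takes one-third of £2,646,000 = £882,000. The remaining £1,764,000 passes to the descendants.
The descendants' portion (£1,764,000) is divided at the children's generation into 4 shares of £441,000. Kofi takes £441,000. The 3 shares of the deceased (Gabor, Romilly, and Rangi) are combined into a pool of £1,323,000.
That pool (£1,323,000) is divided at the grandchildren's generation equally among Amira, Joris, Pieter, Freya, Qadir, Hollis, Nadia, Quinn, and Ulric: £147,000 each.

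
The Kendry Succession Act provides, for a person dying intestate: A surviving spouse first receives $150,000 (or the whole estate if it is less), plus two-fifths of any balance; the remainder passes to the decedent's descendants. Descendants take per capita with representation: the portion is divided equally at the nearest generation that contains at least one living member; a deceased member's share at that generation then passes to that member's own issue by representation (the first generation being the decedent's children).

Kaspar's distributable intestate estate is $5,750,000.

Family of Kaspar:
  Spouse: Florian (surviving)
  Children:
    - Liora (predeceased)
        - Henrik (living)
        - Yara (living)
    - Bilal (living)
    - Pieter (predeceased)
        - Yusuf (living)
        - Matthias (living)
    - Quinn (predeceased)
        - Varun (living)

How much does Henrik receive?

Henrik receives $420,000.

Florian first takes $150,000, leaving a balance of $5,600,000. Florian then takes two-fifths of the balance ($2,240,000), for a total of $2,390,000. The remaining $3,360,000 passes to the descendants.
The descendants' portion ($3,360,000) is divided into 4 shares of $840,000: Bilal takes $840,000; Liora's $840,000 share passes to Liora's issue; Pieter's $840,000 share passes to Pieter's issue; Quinn's $840,000 share passes to Quinn's issue.
Liora's share ($840,000) is divided into 2 shares of $420,000: Henrik and Yara each take $420,000.
Pieter's share ($840,000) is divided into 2 shares of $420,000: Yusuf and Matthias each take $420,000.
Quinn's share ($840,000) passes entirely to Varun.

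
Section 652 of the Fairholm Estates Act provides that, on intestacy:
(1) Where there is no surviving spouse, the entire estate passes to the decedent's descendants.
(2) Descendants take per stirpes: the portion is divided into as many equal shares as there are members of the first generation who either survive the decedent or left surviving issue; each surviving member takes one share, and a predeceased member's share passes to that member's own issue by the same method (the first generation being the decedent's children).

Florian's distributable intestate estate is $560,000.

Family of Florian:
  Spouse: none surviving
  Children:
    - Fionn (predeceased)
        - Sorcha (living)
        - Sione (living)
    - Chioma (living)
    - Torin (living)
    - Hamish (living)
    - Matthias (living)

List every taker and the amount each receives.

Sorcha: $56,000; Sione: $56,000; Chioma: $112,000; Torin: $112,000; Hamish: $112,000; Matthias: $112,000

The entire $560,000 passes to the descendants.
That amount ($560,000) is divided into 5 shares of $112,000: Chioma, Torin, Hamish, and Matthias each take $112,000; Fionn's $112,000 share passes to Fionn's issue.
Fionn's share ($112,000) is divided into 2 shares of $56,000: Sorcha and Sione each take $56,000.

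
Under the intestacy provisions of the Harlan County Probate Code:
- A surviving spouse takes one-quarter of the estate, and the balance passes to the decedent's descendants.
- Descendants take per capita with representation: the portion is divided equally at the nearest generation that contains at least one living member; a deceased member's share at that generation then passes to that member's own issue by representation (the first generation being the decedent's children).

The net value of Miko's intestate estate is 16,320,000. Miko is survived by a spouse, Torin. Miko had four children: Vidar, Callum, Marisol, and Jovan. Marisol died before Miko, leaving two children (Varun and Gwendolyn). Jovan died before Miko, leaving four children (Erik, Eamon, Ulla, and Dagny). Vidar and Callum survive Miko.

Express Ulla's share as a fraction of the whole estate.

Ulla receives 3/64 of the estate.

Torin takes one-quarter of 16,320,000 = 4,080,000. The remaining 12,240,000 passes to the descendants.
The descendants' portion (12,240,000) is divided into 4 shares of 3,060,000: Vidar and Callum each take 3,060,000; Marisol's 3,060,000 share passes to Marisol's issue; Jovan's 3,060,000 share passes to Jovan's issue.
Marisol's share (3,060,000) is divided into 2 shares of 1,530,000: Varun and Gwendolyn each take 1,530,000.
Jovan's share (3,060,000) is divided into 4 shares of 765,000: Erik, Eamon, Ulla, and Dagny each take 765,000.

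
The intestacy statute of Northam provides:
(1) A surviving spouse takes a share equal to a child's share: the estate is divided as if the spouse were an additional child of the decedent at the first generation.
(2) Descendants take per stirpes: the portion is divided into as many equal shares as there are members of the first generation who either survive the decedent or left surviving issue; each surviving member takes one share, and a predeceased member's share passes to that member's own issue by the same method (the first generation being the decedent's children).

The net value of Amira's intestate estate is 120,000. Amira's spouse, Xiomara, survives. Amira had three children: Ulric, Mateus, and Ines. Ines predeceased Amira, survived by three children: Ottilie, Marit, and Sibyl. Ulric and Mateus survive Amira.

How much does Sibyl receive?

Sibyl receives 10,000.

The spouse counts as an additional share at the children's level, so there are 4 primary shares of 30,000. Xiomara takes one such share (30,000).
The children's combined portion (90,000) is divided into 3 shares of 30,000: Ulric and Mateus each take 30,000; Ines's 30,000 share passes to Ines's issue.
Ines's share (30,000) is divided into 3 shares of 10,000: Ottilie, Marit, and Sibyl each take 10,000.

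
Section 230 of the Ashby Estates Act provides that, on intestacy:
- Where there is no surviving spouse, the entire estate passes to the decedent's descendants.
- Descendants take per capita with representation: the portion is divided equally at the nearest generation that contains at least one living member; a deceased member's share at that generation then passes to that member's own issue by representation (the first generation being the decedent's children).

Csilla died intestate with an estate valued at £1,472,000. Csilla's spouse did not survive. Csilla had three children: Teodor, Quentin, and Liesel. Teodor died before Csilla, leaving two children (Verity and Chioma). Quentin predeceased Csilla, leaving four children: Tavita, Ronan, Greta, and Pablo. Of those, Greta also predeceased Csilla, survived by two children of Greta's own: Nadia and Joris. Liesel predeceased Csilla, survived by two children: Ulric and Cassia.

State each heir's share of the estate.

The entire £1,472,000 passes to the descendants.
No child survives, so the initial division is made at the grandchildren's generation.
That amount (£1,472,000) is divided into 8 shares of £184,000: Verity, Chioma, Tavita, Ronan, Pablo, Ulric, and Cassia each take £184,000; Greta's £184,000 share passes to Greta's issue.
Greta's share (£184,000) is divided into 2 shares of £92,000: Nadia and Joris each take £92,000.

Verity: £184,000; Chioma: £184,000; Tavita: £184,000; Ronan: £184,000; Nadia: £92,000; Joris: £92,000; Pablo: £184,000; Ulric: £184,000; Cassia: £184,000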